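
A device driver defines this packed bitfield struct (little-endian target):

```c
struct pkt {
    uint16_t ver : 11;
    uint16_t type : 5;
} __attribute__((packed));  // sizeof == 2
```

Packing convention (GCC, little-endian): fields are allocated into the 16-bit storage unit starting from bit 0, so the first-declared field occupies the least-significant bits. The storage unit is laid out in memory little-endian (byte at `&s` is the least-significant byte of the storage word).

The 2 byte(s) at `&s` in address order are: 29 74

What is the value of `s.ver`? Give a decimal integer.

[0]=0x29 [1]=0x74 (little-endian) → word 0x7429
ver:11 @ bit 0 → (0x7429>>0)&0x7ff = 0x429  ←
type:5 @ bit 11 → (0x7429>>11)&0x1f = 0xe

1065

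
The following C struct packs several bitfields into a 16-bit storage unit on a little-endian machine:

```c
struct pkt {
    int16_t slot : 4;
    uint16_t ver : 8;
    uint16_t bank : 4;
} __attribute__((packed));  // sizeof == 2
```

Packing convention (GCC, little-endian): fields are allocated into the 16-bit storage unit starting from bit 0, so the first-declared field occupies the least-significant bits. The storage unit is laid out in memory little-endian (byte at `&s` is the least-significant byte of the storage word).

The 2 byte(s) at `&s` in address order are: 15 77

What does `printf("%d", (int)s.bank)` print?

7

[0]=0x15 [1]=0x77 (little-endian) → word 0x7715
slot:4 @ bit 0 → (0x7715>>0)&0xf = 0x5
ver:8 @ bit 4 → (0x7715>>4)&0xff = 0x71
bank:4 @ bit 12 → (0x7715>>12)&0xf = 0x7  ←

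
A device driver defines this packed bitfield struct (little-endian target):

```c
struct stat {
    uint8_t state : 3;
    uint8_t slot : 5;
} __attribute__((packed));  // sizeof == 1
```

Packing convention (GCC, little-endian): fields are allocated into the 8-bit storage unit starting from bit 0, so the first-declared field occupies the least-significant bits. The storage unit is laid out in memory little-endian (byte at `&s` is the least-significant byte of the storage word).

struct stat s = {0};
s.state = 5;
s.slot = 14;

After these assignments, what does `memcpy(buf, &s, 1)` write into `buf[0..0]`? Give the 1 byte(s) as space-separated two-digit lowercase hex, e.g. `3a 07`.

75

[0+:3] state=5 & 0x7 = 0x5; word=0x05
[3+:5] slot=14 & 0x1f = 0xe; word=0x75
word = 0x75 → little-endian bytes:
  [0]=0x75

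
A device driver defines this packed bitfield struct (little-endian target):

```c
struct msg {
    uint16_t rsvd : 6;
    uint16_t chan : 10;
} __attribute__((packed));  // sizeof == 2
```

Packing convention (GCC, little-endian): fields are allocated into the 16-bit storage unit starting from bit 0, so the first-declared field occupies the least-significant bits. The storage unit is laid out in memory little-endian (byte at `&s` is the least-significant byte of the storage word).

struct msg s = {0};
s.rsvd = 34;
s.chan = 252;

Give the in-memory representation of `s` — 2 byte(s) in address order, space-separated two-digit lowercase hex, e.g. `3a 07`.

22 3f

rsvd (6b) val=34 bits=0x22 at bit 0: 0x0022
chan (10b) val=252 bits=0xfc at bit 6: 0x3f22
word = 0x3f22 → little-endian bytes:
  [0]=0x22  [1]=0x3f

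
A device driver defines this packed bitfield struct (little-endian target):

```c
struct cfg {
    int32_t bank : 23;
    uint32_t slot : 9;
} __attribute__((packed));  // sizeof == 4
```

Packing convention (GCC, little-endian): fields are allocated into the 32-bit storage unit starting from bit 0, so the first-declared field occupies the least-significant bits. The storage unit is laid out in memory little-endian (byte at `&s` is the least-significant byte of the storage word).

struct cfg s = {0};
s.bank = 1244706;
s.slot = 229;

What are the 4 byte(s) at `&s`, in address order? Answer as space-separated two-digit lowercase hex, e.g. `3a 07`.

22 fe 92 72

[0+:23] bank=1244706 & 0x7fffff = 0x12fe22; word=0x0012fe22
[23+:9] slot=229 & 0x1ff = 0xe5; word=0x7292fe22
word = 0x7292fe22 → little-endian bytes:
  [0]=0x22  [1]=0xfe  [2]=0x92  [3]=0x72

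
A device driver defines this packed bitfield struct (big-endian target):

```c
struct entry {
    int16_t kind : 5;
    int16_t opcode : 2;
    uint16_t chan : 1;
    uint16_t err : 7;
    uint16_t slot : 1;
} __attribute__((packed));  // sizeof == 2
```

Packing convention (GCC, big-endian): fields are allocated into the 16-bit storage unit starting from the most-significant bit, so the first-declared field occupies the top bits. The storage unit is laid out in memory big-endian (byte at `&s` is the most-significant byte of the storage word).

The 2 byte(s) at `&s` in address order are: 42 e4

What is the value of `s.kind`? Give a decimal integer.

[0]=0x42 [1]=0xe4 (big-endian) → word 0x42e4
kind [11+:5] = (word>>11) & 0x1f = 8  ←
opcode [9+:2] = (word>>9) & 0x3 = 1
chan [8+:1] = (word>>8) & 0x1 = 0
err [1+:7] = (word>>1) & 0x7f = 114
slot [0+:1] = (word>>0) & 0x1 = 0
kind signed 5b, MSB=0: value = 8

8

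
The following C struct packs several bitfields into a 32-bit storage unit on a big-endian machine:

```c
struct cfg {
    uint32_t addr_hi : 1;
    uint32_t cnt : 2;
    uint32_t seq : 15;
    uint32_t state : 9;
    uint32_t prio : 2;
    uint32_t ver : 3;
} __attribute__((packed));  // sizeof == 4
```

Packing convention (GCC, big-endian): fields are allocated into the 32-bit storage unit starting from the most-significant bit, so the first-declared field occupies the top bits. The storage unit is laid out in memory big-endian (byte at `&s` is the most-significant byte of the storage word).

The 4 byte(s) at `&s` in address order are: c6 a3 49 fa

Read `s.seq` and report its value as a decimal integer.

[0]=0xc6 [1]=0xa3 [2]=0x49 [3]=0xfa (big-endian) → word 0xc6a349fa
addr_hi:1 @ bit 31 → (0xc6a349fa>>31)&0x1 = 0x1
cnt:2 @ bit 29 → (0xc6a349fa>>29)&0x3 = 0x2
seq:15 @ bit 14 → (0xc6a349fa>>14)&0x7fff = 0x1a8d  ←
state:9 @ bit 5 → (0xc6a349fa>>5)&0x1ff = 0x4f
prio:2 @ bit 3 → (0xc6a349fa>>3)&0x3 = 0x3
ver:3 @ bit 0 → (0xc6a349fa>>0)&0x7 = 0x2

6797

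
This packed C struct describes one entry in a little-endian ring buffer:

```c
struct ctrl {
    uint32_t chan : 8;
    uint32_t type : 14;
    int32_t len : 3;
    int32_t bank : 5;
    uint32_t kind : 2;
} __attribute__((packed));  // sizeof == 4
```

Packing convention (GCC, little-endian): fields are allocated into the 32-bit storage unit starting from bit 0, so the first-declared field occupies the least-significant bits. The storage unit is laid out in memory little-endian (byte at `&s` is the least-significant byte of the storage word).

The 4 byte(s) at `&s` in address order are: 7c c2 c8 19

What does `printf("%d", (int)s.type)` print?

[0]=0x7c [1]=0xc2 [2]=0xc8 [3]=0x19 (little-endian) → word 0x19c8c27c
chan [0+:8] = (word>>0) & 0xff = 124
type [8+:14] = (word>>8) & 0x3fff = 2242  ←
len [22+:3] = (word>>22) & 0x7 = 7
bank [25+:5] = (word>>25) & 0x1f = 12
kind [30+:2] = (word>>30) & 0x3 = 0

2242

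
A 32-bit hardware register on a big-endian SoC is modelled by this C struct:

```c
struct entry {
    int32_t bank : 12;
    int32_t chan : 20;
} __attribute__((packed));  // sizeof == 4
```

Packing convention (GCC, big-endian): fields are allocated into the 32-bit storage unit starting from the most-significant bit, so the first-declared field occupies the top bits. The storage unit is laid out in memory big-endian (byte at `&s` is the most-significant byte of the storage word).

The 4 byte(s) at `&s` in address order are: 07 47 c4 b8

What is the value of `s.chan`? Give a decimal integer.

[0]=0x07 [1]=0x47 [2]=0xc4 [3]=0xb8 (big-endian) → word 0x0747c4b8
bank [20+:12] = (word>>20) & 0xfff = 116
chan [0+:20] = (word>>0) & 0xfffff = 509112  ←
chan signed 20b, MSB=0: value = 509112

509112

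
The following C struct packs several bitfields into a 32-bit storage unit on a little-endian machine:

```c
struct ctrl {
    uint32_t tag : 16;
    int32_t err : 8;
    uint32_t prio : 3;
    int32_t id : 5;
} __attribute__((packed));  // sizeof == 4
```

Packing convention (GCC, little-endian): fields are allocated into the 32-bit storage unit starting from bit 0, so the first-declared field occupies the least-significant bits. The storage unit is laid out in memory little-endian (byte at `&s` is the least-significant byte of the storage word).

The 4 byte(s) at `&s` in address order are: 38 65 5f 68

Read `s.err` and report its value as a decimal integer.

[0]=0x38 [1]=0x65 [2]=0x5f [3]=0x68 (little-endian) → word 0x685f6538
tag:16 @ bit 0 → (0x685f6538>>0)&0xffff = 0x6538
err:8 @ bit 16 → (0x685f6538>>16)&0xff = 0x5f  ←
prio:3 @ bit 24 → (0x685f6538>>24)&0x7 = 0x0
id:5 @ bit 27 → (0x685f6538>>27)&0x1f = 0xd
err signed 8b, MSB=0: value = 95

95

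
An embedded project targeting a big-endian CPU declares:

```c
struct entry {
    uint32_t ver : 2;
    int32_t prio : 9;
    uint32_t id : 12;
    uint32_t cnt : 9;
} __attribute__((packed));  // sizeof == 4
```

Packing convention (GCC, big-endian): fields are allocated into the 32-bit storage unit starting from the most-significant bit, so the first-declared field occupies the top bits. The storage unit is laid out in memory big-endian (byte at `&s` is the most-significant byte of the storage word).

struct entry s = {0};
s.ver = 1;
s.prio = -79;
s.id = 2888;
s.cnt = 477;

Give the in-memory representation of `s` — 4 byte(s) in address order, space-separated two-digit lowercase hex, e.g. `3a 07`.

76 36 91 dd

[30+:2] ver=1 & 0x3 = 0x1; word=0x40000000
[21+:9] prio=-79 & 0x1ff = 0x1b1; word=0x76200000
[9+:12] id=2888 & 0xfff = 0xb48; word=0x76369000
[0+:9] cnt=477 & 0x1ff = 0x1dd; word=0x763691dd
word = 0x763691dd → big-endian bytes:
  [0]=0x76  [1]=0x36  [2]=0x91  [3]=0xdd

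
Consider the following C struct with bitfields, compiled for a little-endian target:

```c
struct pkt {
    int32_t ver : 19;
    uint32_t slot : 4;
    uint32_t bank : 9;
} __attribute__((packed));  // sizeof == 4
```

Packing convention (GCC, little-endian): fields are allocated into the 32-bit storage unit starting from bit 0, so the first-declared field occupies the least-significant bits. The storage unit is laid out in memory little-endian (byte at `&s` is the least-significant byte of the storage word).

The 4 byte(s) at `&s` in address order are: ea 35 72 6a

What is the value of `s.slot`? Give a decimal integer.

[0]=0xea [1]=0x35 [2]=0x72 [3]=0x6a (little-endian) → word 0x6a7235ea
ver:19 @ bit 0 → (0x6a7235ea>>0)&0x7ffff = 0x235ea
slot:4 @ bit 19 → (0x6a7235ea>>19)&0xf = 0xe  ←
bank:9 @ bit 23 → (0x6a7235ea>>23)&0x1ff = 0xd4

14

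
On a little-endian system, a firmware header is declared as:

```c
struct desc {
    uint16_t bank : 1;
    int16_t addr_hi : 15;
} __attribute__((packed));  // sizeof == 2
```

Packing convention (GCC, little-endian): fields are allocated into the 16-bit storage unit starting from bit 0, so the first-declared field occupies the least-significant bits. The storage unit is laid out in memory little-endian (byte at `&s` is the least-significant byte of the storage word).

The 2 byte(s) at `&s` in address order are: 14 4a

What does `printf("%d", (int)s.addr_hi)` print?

[0]=0x14 [1]=0x4a (little-endian) → word 0x4a14
bank:1 @ bit 0 → (0x4a14>>0)&0x1 = 0x0
addr_hi:15 @ bit 1 → (0x4a14>>1)&0x7fff = 0x250a  ←
addr_hi signed 15b, MSB=0: value = 9482

9482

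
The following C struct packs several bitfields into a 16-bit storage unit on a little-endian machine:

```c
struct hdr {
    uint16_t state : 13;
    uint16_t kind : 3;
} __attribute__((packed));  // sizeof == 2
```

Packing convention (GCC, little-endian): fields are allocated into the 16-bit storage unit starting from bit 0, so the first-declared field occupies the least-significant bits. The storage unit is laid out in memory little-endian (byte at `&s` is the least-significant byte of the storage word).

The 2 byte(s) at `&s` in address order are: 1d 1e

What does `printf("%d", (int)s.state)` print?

[0]=0x1d [1]=0x1e (little-endian) → word 0x1e1d
state [0+:13] = (word>>0) & 0x1fff = 7709  ←
kind [13+:3] = (word>>13) & 0x7 = 0

7709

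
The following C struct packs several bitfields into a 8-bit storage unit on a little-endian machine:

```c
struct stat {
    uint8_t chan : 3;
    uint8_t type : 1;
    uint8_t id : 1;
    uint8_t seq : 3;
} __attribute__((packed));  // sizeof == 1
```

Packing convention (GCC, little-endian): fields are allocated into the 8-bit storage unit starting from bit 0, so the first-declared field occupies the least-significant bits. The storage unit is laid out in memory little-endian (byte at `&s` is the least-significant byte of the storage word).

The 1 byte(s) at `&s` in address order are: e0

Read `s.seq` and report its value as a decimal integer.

7

[0]=0xe0 (little-endian) → word 0xe0
chan:3 @ bit 0 → (0xe0>>0)&0x7 = 0x0
type:1 @ bit 3 → (0xe0>>3)&0x1 = 0x0
id:1 @ bit 4 → (0xe0>>4)&0x1 = 0x0
seq:3 @ bit 5 → (0xe0>>5)&0x7 = 0x7  ←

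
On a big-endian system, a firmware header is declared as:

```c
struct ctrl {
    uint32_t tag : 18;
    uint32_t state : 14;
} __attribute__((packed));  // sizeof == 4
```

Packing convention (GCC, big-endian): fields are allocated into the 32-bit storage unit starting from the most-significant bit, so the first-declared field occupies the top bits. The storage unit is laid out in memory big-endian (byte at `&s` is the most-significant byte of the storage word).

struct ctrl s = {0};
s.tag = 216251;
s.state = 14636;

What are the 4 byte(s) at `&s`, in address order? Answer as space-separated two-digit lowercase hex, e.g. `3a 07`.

tag:18 = 216251 → 0x34cbb << 14 → word 0xd32ec000
state:14 = 14636 → 0x392c << 0 → word 0xd32ef92c
word = 0xd32ef92c → big-endian bytes:
  [0]=0xd3  [1]=0x2e  [2]=0xf9  [3]=0x2c

d3 2e f9 2c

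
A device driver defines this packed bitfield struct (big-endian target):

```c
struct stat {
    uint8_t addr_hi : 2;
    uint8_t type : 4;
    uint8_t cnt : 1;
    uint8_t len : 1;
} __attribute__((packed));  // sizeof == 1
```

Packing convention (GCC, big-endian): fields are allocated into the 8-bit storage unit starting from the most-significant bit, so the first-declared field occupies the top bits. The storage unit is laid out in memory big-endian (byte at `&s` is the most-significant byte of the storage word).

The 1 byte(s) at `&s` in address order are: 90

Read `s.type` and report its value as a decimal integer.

[0]=0x90 (big-endian) → word 0x90
addr_hi [6+:2] = (word>>6) & 0x3 = 2
type [2+:4] = (word>>2) & 0xf = 4  ←
cnt [1+:1] = (word>>1) & 0x1 = 0
len [0+:1] = (word>>0) & 0x1 = 0

4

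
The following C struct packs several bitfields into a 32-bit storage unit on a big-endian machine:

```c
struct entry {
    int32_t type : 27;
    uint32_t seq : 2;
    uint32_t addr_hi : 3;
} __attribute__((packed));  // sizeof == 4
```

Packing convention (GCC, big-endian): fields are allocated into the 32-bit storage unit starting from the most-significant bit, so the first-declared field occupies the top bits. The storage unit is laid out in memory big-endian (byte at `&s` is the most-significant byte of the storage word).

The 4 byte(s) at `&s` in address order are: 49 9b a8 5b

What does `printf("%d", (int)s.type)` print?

38591810

[0]=0x49 [1]=0x9b [2]=0xa8 [3]=0x5b (big-endian) → word 0x499ba85b
type [5+:27] = (word>>5) & 0x7ffffff = 38591810  ←
seq [3+:2] = (word>>3) & 0x3 = 3
addr_hi [0+:3] = (word>>0) & 0x7 = 3
type signed 27b, MSB=0: value = 38591810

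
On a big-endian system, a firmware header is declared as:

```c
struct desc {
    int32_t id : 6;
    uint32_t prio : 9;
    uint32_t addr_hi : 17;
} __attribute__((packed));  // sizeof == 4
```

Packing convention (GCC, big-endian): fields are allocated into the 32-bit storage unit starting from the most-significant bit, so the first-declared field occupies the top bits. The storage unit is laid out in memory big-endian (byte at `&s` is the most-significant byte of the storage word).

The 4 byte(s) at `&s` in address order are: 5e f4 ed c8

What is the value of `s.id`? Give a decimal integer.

[0]=0x5e [1]=0xf4 [2]=0xed [3]=0xc8 (big-endian) → word 0x5ef4edc8
id [26+:6] = (word>>26) & 0x3f = 23  ←
prio [17+:9] = (word>>17) & 0x1ff = 378
addr_hi [0+:17] = (word>>0) & 0x1ffff = 60872
id signed 6b, MSB=0: value = 23

23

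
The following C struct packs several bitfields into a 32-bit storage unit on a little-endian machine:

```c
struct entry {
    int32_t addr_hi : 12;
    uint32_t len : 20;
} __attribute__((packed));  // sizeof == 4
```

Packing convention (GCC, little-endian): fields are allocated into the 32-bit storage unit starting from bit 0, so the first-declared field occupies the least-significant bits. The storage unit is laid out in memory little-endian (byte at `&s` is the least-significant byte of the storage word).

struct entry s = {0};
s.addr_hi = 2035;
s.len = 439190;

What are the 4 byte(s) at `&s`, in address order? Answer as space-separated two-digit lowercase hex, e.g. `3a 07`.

f3 67 39 6b

addr_hi:12 = 2035 → 0x7f3 << 0 → word 0x000007f3
len:20 = 439190 → 0x6b396 << 12 → word 0x6b3967f3
word = 0x6b3967f3 → little-endian bytes:
  [0]=0xf3  [1]=0x67  [2]=0x39  [3]=0x6b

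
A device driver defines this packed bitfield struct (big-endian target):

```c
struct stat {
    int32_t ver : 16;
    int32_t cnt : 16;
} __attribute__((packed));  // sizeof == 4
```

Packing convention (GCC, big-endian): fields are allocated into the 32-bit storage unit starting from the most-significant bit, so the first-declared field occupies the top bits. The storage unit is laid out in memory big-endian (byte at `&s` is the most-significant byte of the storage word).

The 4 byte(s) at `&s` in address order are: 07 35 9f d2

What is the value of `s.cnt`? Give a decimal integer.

[0]=0x07 [1]=0x35 [2]=0x9f [3]=0xd2 (big-endian) → word 0x07359fd2
ver [16+:16] = (word>>16) & 0xffff = 1845
cnt [0+:16] = (word>>0) & 0xffff = 40914  ←
cnt signed 16b, MSB=1: 40914 - 65536 = -24622

-24622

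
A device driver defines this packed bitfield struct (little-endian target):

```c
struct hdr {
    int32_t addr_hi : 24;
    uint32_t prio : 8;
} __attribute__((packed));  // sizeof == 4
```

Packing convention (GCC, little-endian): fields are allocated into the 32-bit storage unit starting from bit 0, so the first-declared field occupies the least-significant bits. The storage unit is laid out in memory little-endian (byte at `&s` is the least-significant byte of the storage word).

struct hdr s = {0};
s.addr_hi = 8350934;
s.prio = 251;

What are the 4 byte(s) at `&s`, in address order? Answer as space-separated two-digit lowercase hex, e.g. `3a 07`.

addr_hi (24b) val=8350934 bits=0x7f6cd6 at bit 0: 0x007f6cd6
prio (8b) val=251 bits=0xfb at bit 24: 0xfb7f6cd6
word = 0xfb7f6cd6 → little-endian bytes:
  [0]=0xd6  [1]=0x6c  [2]=0x7f  [3]=0xfb

d6 6c 7f fb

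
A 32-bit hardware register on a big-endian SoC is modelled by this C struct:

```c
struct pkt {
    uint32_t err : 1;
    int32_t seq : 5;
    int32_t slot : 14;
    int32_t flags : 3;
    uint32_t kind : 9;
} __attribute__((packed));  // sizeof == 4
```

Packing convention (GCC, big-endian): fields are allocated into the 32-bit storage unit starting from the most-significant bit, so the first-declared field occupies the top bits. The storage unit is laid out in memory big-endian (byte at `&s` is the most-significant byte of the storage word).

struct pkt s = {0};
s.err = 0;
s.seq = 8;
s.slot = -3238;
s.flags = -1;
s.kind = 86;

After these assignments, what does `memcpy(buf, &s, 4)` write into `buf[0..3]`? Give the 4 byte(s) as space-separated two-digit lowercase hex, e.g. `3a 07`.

err (1b) val=0 bits=0x0 at bit 31: 0x00000000
seq (5b) val=8 bits=0x8 at bit 26: 0x20000000
slot (14b) val=-3238 bits=0x335a at bit 12: 0x2335a000
flags (3b) val=-1 bits=0x7 at bit 9: 0x2335ae00
kind (9b) val=86 bits=0x56 at bit 0: 0x2335ae56
word = 0x2335ae56 → big-endian bytes:
  [0]=0x23  [1]=0x35  [2]=0xae  [3]=0x56

23 35 ae 56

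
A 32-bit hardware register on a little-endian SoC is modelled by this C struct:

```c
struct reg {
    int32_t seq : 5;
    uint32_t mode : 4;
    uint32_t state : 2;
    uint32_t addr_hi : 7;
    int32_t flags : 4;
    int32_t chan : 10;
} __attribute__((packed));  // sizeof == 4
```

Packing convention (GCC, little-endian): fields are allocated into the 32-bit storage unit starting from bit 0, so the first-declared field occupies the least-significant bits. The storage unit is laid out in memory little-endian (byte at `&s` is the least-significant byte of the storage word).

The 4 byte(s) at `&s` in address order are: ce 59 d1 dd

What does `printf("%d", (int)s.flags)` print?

[0]=0xce [1]=0x59 [2]=0xd1 [3]=0xdd (little-endian) → word 0xddd159ce
seq:5 @ bit 0 → (0xddd159ce>>0)&0x1f = 0xe
mode:4 @ bit 5 → (0xddd159ce>>5)&0xf = 0xe
state:2 @ bit 9 → (0xddd159ce>>9)&0x3 = 0x0
addr_hi:7 @ bit 11 → (0xddd159ce>>11)&0x7f = 0x2b
flags:4 @ bit 18 → (0xddd159ce>>18)&0xf = 0x4  ←
chan:10 @ bit 22 → (0xddd159ce>>22)&0x3ff = 0x377
flags signed 4b, MSB=0: value = 4

4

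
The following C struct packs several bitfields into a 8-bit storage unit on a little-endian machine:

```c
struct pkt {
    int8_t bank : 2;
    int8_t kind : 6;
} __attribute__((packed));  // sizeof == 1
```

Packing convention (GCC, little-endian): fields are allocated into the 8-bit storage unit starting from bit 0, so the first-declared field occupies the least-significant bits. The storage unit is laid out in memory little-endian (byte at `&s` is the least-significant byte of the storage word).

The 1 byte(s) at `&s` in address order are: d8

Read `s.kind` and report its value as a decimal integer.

[0]=0xd8 (little-endian) → word 0xd8
bank [0+:2] = (word>>0) & 0x3 = 0
kind [2+:6] = (word>>2) & 0x3f = 54  ←
kind signed 6b, MSB=1: 54 - 64 = -10

-10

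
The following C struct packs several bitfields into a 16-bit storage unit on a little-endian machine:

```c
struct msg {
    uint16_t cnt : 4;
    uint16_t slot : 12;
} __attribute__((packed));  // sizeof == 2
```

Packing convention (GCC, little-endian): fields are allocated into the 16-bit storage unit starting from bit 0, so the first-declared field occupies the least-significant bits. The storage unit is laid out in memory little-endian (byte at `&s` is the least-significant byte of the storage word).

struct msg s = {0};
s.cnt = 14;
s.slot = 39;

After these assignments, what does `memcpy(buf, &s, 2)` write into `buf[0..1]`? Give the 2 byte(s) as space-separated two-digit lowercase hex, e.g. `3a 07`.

7e 02

[0+:4] cnt=14 & 0xf = 0xe; word=0x000e
[4+:12] slot=39 & 0xfff = 0x27; word=0x027e
word = 0x027e → little-endian bytes:
  [0]=0x7e  [1]=0x02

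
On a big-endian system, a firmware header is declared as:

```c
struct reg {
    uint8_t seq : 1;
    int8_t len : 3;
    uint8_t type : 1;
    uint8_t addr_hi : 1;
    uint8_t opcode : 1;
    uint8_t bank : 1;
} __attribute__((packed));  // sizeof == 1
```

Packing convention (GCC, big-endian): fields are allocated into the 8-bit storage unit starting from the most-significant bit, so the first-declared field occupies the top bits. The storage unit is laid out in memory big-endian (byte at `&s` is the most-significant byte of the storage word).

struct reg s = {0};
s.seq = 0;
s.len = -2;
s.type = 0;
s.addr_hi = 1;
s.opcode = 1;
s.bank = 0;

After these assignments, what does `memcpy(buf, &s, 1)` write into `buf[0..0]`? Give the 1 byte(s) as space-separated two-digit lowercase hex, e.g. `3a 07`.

seq (1b) val=0 bits=0x0 at bit 7: 0x00
len (3b) val=-2 bits=0x6 at bit 4: 0x60
type (1b) val=0 bits=0x0 at bit 3: 0x60
addr_hi (1b) val=1 bits=0x1 at bit 2: 0x64
opcode (1b) val=1 bits=0x1 at bit 1: 0x66
bank (1b) val=0 bits=0x0 at bit 0: 0x66
word = 0x66 → big-endian bytes:
  [0]=0x66

66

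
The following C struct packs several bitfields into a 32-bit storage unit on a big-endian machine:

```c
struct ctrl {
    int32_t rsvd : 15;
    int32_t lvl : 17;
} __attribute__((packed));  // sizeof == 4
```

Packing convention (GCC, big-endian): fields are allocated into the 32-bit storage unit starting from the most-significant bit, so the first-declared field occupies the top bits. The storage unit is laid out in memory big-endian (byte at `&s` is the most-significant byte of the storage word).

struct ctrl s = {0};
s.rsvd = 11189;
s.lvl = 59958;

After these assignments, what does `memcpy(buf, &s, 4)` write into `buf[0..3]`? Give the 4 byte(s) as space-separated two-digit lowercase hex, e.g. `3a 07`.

[17+:15] rsvd=11189 & 0x7fff = 0x2bb5; word=0x576a0000
[0+:17] lvl=59958 & 0x1ffff = 0xea36; word=0x576aea36
word = 0x576aea36 → big-endian bytes:
  [0]=0x57  [1]=0x6a  [2]=0xea  [3]=0x36

57 6a ea 36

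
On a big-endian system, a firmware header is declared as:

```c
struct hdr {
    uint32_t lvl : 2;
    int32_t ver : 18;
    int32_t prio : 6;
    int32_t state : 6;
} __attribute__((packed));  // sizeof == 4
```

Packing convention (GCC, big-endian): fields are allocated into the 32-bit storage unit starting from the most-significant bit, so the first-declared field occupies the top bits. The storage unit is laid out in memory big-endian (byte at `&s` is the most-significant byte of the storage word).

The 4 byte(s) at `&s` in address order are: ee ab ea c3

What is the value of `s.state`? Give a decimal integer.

3

[0]=0xee [1]=0xab [2]=0xea [3]=0xc3 (big-endian) → word 0xeeabeac3
lvl:2 @ bit 30 → (0xeeabeac3>>30)&0x3 = 0x3
ver:18 @ bit 12 → (0xeeabeac3>>12)&0x3ffff = 0x2eabe
prio:6 @ bit 6 → (0xeeabeac3>>6)&0x3f = 0x2b
state:6 @ bit 0 → (0xeeabeac3>>0)&0x3f = 0x3  ←
state signed 6b, MSB=0: value = 3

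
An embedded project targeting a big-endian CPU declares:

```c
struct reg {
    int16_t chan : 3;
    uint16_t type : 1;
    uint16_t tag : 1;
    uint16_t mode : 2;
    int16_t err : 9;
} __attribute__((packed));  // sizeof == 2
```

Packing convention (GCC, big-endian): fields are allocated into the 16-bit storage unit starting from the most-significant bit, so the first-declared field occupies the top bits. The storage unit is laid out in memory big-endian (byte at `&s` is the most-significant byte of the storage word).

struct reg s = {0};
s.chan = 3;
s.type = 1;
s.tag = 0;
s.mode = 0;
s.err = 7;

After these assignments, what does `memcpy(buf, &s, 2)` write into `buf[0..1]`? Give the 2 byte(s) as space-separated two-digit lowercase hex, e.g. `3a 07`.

70 07

[13+:3] chan=3 & 0x7 = 0x3; word=0x6000
[12+:1] type=1 & 0x1 = 0x1; word=0x7000
[11+:1] tag=0 & 0x1 = 0x0; word=0x7000
[9+:2] mode=0 & 0x3 = 0x0; word=0x7000
[0+:9] err=7 & 0x1ff = 0x7; word=0x7007
word = 0x7007 → big-endian bytes:
  [0]=0x70  [1]=0x07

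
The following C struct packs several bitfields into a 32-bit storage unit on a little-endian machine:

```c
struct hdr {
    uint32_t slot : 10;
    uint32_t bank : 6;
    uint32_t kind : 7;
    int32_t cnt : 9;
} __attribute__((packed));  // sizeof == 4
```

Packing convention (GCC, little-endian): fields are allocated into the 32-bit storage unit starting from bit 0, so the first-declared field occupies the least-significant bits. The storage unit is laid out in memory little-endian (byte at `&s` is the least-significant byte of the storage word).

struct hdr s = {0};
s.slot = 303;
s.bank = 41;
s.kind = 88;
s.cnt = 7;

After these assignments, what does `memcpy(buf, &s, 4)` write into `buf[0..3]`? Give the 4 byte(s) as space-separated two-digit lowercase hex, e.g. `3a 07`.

2f a5 d8 03

slot:10 = 303 → 0x12f << 0 → word 0x0000012f
bank:6 = 41 → 0x29 << 10 → word 0x0000a52f
kind:7 = 88 → 0x58 << 16 → word 0x0058a52f
cnt:9 = 7 → 0x7 << 23 → word 0x03d8a52f
word = 0x03d8a52f → little-endian bytes:
  [0]=0x2f  [1]=0xa5  [2]=0xd8  [3]=0x03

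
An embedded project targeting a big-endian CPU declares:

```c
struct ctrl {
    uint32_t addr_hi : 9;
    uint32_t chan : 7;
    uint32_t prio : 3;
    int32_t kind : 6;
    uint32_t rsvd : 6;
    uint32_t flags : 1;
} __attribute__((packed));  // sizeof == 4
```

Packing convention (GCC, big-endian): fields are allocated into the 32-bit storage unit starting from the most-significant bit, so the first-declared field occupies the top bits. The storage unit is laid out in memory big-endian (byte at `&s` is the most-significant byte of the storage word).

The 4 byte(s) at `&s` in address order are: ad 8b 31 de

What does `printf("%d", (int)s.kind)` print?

[0]=0xad [1]=0x8b [2]=0x31 [3]=0xde (big-endian) → word 0xad8b31de
addr_hi [23+:9] = (word>>23) & 0x1ff = 347
chan [16+:7] = (word>>16) & 0x7f = 11
prio [13+:3] = (word>>13) & 0x7 = 1
kind [7+:6] = (word>>7) & 0x3f = 35  ←
rsvd [1+:6] = (word>>1) & 0x3f = 47
flags [0+:1] = (word>>0) & 0x1 = 0
kind signed 6b, MSB=1: 35 - 64 = -29

-29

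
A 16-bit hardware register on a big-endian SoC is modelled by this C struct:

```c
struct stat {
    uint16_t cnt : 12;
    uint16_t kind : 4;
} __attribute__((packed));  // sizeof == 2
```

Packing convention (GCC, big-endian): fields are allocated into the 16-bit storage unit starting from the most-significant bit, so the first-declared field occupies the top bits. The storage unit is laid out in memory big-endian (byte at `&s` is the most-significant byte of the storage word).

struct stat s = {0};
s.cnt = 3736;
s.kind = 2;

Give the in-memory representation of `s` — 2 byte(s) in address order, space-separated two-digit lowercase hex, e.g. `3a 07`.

e9 82

[4+:12] cnt=3736 & 0xfff = 0xe98; word=0xe980
[0+:4] kind=2 & 0xf = 0x2; word=0xe982
word = 0xe982 → big-endian bytes:
  [0]=0xe9  [1]=0x82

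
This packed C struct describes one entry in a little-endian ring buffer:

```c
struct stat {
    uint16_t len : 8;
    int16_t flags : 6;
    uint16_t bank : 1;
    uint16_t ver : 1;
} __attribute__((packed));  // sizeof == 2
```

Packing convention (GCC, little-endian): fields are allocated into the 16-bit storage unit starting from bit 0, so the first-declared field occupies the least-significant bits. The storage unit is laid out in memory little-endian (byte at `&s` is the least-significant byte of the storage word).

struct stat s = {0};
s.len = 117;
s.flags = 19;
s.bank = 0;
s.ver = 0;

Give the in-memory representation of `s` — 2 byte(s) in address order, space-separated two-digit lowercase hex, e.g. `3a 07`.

75 13

len (8b) val=117 bits=0x75 at bit 0: 0x0075
flags (6b) val=19 bits=0x13 at bit 8: 0x1375
bank (1b) val=0 bits=0x0 at bit 14: 0x1375
ver (1b) val=0 bits=0x0 at bit 15: 0x1375
word = 0x1375 → little-endian bytes:
  [0]=0x75  [1]=0x13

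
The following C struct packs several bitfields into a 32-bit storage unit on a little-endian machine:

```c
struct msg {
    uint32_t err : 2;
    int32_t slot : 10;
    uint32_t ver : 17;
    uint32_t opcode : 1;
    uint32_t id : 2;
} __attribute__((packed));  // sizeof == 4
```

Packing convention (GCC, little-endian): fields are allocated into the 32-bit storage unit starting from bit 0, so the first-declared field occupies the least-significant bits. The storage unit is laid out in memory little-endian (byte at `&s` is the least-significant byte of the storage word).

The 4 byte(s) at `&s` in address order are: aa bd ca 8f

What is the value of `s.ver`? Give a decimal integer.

[0]=0xaa [1]=0xbd [2]=0xca [3]=0x8f (little-endian) → word 0x8fcabdaa
err [0+:2] = (word>>0) & 0x3 = 2
slot [2+:10] = (word>>2) & 0x3ff = 874
ver [12+:17] = (word>>12) & 0x1ffff = 64683  ←
opcode [29+:1] = (word>>29) & 0x1 = 0
id [30+:2] = (word>>30) & 0x3 = 2

64683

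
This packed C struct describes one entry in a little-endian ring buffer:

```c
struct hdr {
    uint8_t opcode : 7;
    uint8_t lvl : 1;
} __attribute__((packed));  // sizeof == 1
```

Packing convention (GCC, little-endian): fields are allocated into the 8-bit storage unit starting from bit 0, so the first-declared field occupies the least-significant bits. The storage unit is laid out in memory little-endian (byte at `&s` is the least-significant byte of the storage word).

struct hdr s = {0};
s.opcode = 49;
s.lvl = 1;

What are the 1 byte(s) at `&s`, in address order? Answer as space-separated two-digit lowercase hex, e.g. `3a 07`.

opcode (7b) val=49 bits=0x31 at bit 0: 0x31
lvl (1b) val=1 bits=0x1 at bit 7: 0xb1
word = 0xb1 → little-endian bytes:
  [0]=0xb1

b1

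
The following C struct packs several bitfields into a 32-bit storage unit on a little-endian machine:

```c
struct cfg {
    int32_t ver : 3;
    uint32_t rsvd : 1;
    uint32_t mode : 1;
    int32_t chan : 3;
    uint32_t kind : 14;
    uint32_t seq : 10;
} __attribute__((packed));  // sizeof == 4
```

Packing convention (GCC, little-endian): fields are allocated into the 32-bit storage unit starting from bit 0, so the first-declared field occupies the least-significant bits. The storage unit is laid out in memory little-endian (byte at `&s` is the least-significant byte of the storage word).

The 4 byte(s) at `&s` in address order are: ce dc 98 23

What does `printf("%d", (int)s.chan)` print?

-2

[0]=0xce [1]=0xdc [2]=0x98 [3]=0x23 (little-endian) → word 0x2398dcce
ver:3 @ bit 0 → (0x2398dcce>>0)&0x7 = 0x6
rsvd:1 @ bit 3 → (0x2398dcce>>3)&0x1 = 0x1
mode:1 @ bit 4 → (0x2398dcce>>4)&0x1 = 0x0
chan:3 @ bit 5 → (0x2398dcce>>5)&0x7 = 0x6  ←
kind:14 @ bit 8 → (0x2398dcce>>8)&0x3fff = 0x18dc
seq:10 @ bit 22 → (0x2398dcce>>22)&0x3ff = 0x8e
chan signed 3b, MSB=1: 6 - 8 = -2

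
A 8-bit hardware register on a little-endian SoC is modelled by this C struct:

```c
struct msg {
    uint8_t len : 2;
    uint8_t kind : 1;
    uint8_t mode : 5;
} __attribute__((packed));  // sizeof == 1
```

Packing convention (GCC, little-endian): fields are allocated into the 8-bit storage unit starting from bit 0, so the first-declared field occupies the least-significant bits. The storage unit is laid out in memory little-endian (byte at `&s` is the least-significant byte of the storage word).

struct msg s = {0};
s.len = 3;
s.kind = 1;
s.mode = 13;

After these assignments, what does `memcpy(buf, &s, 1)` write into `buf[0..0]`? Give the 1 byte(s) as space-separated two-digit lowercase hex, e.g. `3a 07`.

6f

[0+:2] len=3 & 0x3 = 0x3; word=0x03
[2+:1] kind=1 & 0x1 = 0x1; word=0x07
[3+:5] mode=13 & 0x1f = 0xd; word=0x6f
word = 0x6f → little-endian bytes:
  [0]=0x6f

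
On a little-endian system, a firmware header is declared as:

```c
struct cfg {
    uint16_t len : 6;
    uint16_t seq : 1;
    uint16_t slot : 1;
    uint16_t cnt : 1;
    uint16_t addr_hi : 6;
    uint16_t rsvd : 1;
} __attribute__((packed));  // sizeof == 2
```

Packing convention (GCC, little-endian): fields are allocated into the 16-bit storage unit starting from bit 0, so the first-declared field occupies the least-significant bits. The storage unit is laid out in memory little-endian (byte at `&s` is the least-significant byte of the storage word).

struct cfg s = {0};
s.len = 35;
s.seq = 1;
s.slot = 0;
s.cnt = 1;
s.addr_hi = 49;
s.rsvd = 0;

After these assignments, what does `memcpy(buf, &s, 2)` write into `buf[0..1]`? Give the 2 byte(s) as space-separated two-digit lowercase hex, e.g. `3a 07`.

63 63

len (6b) val=35 bits=0x23 at bit 0: 0x0023
seq (1b) val=1 bits=0x1 at bit 6: 0x0063
slot (1b) val=0 bits=0x0 at bit 7: 0x0063
cnt (1b) val=1 bits=0x1 at bit 8: 0x0163
addr_hi (6b) val=49 bits=0x31 at bit 9: 0x6363
rsvd (1b) val=0 bits=0x0 at bit 15: 0x6363
word = 0x6363 → little-endian bytes:
  [0]=0x63  [1]=0x63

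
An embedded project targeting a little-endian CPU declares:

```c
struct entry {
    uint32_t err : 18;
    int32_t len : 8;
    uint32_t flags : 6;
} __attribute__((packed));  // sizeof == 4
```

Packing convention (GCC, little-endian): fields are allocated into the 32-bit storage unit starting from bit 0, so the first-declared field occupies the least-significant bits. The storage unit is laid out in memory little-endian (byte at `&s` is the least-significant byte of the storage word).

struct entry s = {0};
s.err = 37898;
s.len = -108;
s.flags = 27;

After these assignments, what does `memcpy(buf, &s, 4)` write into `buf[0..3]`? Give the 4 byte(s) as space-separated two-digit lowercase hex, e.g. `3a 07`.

[0+:18] err=37898 & 0x3ffff = 0x940a; word=0x0000940a
[18+:8] len=-108 & 0xff = 0x94; word=0x0250940a
[26+:6] flags=27 & 0x3f = 0x1b; word=0x6e50940a
word = 0x6e50940a → little-endian bytes:
  [0]=0x0a  [1]=0x94  [2]=0x50  [3]=0x6e

0a 94 50 6e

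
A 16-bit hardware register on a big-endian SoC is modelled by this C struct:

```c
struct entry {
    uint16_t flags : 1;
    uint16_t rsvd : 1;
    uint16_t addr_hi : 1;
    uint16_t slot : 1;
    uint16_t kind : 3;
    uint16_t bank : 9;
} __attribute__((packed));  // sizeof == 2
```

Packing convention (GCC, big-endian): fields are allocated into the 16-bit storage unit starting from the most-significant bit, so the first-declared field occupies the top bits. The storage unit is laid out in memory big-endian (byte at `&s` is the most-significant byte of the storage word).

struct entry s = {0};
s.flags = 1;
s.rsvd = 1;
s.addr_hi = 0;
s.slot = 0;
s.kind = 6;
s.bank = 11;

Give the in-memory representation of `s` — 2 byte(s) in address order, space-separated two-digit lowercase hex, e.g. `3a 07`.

cc 0b

flags:1 = 1 → 0x1 << 15 → word 0x8000
rsvd:1 = 1 → 0x1 << 14 → word 0xc000
addr_hi:1 = 0 → 0x0 << 13 → word 0xc000
slot:1 = 0 → 0x0 << 12 → word 0xc000
kind:3 = 6 → 0x6 << 9 → word 0xcc00
bank:9 = 11 → 0xb << 0 → word 0xcc0b
word = 0xcc0b → big-endian bytes:
  [0]=0xcc  [1]=0x0b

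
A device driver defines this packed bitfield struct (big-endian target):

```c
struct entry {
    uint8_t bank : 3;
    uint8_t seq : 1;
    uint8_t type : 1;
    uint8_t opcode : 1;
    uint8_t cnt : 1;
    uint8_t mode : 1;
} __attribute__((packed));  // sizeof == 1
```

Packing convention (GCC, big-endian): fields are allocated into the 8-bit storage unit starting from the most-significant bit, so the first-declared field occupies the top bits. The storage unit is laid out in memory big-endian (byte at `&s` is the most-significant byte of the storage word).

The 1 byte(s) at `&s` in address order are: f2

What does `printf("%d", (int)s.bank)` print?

7

[0]=0xf2 (big-endian) → word 0xf2
bank:3 @ bit 5 → (0xf2>>5)&0x7 = 0x7  ←
seq:1 @ bit 4 → (0xf2>>4)&0x1 = 0x1
type:1 @ bit 3 → (0xf2>>3)&0x1 = 0x0
opcode:1 @ bit 2 → (0xf2>>2)&0x1 = 0x0
cnt:1 @ bit 1 → (0xf2>>1)&0x1 = 0x1
mode:1 @ bit 0 → (0xf2>>0)&0x1 = 0x0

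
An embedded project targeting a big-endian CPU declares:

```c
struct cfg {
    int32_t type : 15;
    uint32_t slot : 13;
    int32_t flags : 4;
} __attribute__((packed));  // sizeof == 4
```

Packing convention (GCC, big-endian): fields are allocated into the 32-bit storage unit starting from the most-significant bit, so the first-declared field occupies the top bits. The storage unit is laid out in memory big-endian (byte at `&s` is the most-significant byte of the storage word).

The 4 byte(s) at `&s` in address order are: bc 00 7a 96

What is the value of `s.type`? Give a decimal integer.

[0]=0xbc [1]=0x00 [2]=0x7a [3]=0x96 (big-endian) → word 0xbc007a96
type:15 @ bit 17 → (0xbc007a96>>17)&0x7fff = 0x5e00  ←
slot:13 @ bit 4 → (0xbc007a96>>4)&0x1fff = 0x7a9
flags:4 @ bit 0 → (0xbc007a96>>0)&0xf = 0x6
type signed 15b, MSB=1: 24064 - 32768 = -8704

-8704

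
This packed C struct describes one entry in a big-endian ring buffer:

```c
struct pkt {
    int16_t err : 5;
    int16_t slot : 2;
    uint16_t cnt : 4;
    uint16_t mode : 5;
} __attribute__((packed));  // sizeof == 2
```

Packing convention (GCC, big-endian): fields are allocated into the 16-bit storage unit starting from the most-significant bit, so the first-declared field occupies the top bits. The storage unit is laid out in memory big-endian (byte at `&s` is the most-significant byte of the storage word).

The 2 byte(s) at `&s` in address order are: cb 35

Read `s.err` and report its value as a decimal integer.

[0]=0xcb [1]=0x35 (big-endian) → word 0xcb35
err:5 @ bit 11 → (0xcb35>>11)&0x1f = 0x19  ←
slot:2 @ bit 9 → (0xcb35>>9)&0x3 = 0x1
cnt:4 @ bit 5 → (0xcb35>>5)&0xf = 0x9
mode:5 @ bit 0 → (0xcb35>>0)&0x1f = 0x15
err signed 5b, MSB=1: 25 - 32 = -7

-7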